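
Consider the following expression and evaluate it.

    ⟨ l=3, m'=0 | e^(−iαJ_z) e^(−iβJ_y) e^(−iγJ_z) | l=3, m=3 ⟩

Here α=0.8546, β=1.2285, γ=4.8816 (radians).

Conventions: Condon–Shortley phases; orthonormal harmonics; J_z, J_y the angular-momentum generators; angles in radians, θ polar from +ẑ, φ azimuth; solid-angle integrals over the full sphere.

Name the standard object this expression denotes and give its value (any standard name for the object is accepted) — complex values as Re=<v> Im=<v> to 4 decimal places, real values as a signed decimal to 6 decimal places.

Wigner D-matrix element, Re=-0.2271 Im=-0.4083

This is a Wigner D-matrix element — the rotation-matrix element ⟨l m'| R(α,β,γ) |l m⟩ in the angular-momentum basis.
First d^3_{0,3}(β=1.2285), then the phase factors e^{-i(0)α} and e^{-i(3)γ}:
Half-angle: c=0.817206, s=0.576346. N=√(6·6·720·1)=160.996894
Admissible k: 3..3 (factorial args all ≥0)
  k=3: (−1)^0·160.9969/(36)·0.8172^3·0.5763^3 = +0.467260
d^3_{0,3}(1.2285) = +0.467260
Phases: e^{-i·(0)·0.8546}=+1.000000+0.000000i, e^{-i·(3)·4.8816}=-0.486110-0.873898i ⇒ D=-0.227140-0.408338i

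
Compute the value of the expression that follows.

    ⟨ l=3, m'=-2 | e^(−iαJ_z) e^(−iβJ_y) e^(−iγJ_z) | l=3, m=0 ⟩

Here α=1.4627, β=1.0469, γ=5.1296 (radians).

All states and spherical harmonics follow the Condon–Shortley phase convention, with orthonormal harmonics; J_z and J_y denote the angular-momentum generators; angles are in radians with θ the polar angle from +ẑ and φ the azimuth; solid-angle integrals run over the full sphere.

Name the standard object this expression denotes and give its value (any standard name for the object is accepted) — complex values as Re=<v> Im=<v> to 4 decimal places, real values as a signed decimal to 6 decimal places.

Wigner D-matrix element, Re=-0.5016 Im=0.1102

This is a Wigner D-matrix element — the rotation-matrix element ⟨l m'| R(α,β,γ) |l m⟩ in the angular-momentum basis.
Split into d^3_{-2,0}(β=1.0469) × two z-phases.
c=cos(1.046900/2)=0.866100, s=sin(1.046900/2)=0.499871; N=√[1·120·6·6]=65.726707
k∈{2,3} keeps every argument non-negative
  k=2: (−1)^0·65.7267/(12)·0.8661^4·0.4999^2 = +0.770102
  k=3: (−1)^1·65.7267/(12)·0.8661^2·0.4999^4 = -0.256524
d^3_{-2,0}(1.0469) = +0.770102 -0.256524 = +0.513578
Attach z-rotation phases: D = e^{-i(-2)(1.4627)}·(+0.513578)·e^{-i(0)(5.1296)} = -0.501623+0.110169i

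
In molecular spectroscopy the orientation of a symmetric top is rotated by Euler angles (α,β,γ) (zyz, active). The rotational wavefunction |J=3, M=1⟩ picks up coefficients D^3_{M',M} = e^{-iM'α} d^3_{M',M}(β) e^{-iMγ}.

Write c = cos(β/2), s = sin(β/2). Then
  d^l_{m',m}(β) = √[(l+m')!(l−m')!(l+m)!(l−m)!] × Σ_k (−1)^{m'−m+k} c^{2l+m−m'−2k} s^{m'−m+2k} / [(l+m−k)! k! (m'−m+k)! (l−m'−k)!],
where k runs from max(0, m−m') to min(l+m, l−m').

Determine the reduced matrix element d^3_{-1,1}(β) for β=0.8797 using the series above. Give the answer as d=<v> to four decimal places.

d=0.5198

d^3_{-1,1}(β=0.8797) via the finite sum:
c=cos(0.879700/2)=0.904816, s=sin(0.879700/2)=0.425804; N=√[2·24·24·2]=48.000000
The bounds max(0,m−m')=2 and min(l+m,l−m')=4 give 3 terms
  k=2: (−1)^0·48.0000/(8)·0.9048^4·0.4258^2 = +0.729139
  k=3: (−1)^1·48.0000/(6)·0.9048^2·0.4258^4 = -0.215302
  k=4: (−1)^2·48.0000/(48)·0.9048^0·0.4258^6 = +0.005960
d^3_{-1,1}(0.8797) = +0.729139 -0.215302 +0.005960 = +0.519797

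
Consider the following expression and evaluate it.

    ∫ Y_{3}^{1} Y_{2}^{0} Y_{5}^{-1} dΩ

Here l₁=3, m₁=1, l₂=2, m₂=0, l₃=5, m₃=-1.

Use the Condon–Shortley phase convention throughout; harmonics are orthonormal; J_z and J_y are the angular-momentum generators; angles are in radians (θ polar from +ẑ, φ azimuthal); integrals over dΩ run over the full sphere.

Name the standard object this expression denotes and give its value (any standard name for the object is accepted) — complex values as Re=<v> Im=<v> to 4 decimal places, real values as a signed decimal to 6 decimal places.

This is a Gaunt coefficient — the integral of a triple product of spherical harmonics over the sphere.
Rules hold: Σm=0, L=10 even, 1≤5≤5.
N = 7·5·11 = 385
Δ = 0!·6!·4!/11! = 1/2310
Racah Σ t=0..0: t=0:+1/144 = 1/144
⇒ 3j(3 2 5; 0 0 0)² = 10/231, sgn -1
Racah Σ t=0..0: t=0:+1/192 = 1/192
⇒ 3j(3 2 5; 1 0 -1)² = 3/77, sgn +1
4πI² = N·(3j₀)²·(3jₘ)² = 50/77
I = -1·√(0.649351/4π) = -0.22731846

Gaunt coefficient, -0.227318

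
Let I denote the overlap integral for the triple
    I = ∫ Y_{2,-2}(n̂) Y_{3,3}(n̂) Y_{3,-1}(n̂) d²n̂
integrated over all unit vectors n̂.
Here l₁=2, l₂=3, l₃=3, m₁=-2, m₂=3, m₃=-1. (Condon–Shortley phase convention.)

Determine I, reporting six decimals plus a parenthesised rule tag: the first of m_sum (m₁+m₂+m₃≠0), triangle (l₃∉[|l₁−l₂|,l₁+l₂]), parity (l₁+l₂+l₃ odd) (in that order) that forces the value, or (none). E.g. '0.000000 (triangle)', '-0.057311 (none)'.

Rules hold: Σm=0, L=8 even, 1≤3≤5.
N = 5·7·7 = 245
Δ = 2!·2!·4!/9! = 1/3780
Racah Σ t=0..2: t=0:+1/24 t=1:−1/4 t=2:+1/24 = -1/6
⇒ 3j(2 3 3; 0 0 0)² = 4/105, sgn +1
Racah Σ t=2..2: t=2:+1/96 = 1/96
⇒ 3j(2 3 3; -2 3 -1)² = 1/42, sgn +1
4πI² = N·(3j₀)²·(3jₘ)² = 2/9
I = +1·√(0.222222/4π) = 0.13298076
No selection rule forces the value: the integral is nonzero (none).

0.132981 (none)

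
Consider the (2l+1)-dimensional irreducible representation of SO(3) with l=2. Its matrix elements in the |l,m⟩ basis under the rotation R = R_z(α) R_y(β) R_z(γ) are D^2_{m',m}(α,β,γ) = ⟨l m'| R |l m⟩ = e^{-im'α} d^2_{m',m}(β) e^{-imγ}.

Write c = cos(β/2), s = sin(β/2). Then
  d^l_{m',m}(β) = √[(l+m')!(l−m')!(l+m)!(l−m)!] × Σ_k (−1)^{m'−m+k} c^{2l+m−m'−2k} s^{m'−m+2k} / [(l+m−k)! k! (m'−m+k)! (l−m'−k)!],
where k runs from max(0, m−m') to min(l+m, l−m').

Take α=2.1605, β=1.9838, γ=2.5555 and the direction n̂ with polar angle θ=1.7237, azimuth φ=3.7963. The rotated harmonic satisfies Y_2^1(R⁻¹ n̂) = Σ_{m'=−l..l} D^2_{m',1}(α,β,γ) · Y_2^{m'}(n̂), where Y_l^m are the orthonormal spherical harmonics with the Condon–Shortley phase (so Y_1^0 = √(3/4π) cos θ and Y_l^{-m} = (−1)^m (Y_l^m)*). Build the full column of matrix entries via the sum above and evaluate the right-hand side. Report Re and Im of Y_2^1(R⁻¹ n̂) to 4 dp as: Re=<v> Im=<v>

Need the full column D^2_{m',1} for m'=−2..2 at α=2.1605, β=1.9838, γ=2.5555.
cos(β/2)=0.547100, sin(β/2)=0.837067
d^2_{-2,1}: single k=3 term ⇒ +0.641767;  D = -0.124166+0.629641i
d^2_{-1,1}: k∈[2..3] ⇒ +0.629181 -0.490954 = +0.138227;  D = +0.127583-0.053191i
d^2_{0,1}: k∈[1..2] ⇒ +0.335766 -0.786001 = -0.450235;  D = +0.375095+0.249030i
d^2_{1,1}: k∈[0..1] ⇒ +0.089592 -0.629181 = -0.539589;  D = -0.001948-0.539586i
d^2_{2,1}: single k=0 term ⇒ -0.274152;  D = -0.227297+0.153282i
Y_2^{m'}(θ=1.7237,φ=3.7963) and Σ D·Y over m':
  (-0.1242+0.6296i)·(+0.0975-0.3645i)  (+0.1276-0.0532i)·(+0.0922-0.0708i)  (+0.3751+0.2490i)·(-0.2934+0.0000i)  (-0.0019-0.5396i)·(-0.0922-0.0708i)  (-0.2273+0.1533i)·(+0.0975+0.3645i)
Y_2^1(R⁻¹ n̂) = -0.000734+0.001643i

Re=-0.0007 Im=0.0016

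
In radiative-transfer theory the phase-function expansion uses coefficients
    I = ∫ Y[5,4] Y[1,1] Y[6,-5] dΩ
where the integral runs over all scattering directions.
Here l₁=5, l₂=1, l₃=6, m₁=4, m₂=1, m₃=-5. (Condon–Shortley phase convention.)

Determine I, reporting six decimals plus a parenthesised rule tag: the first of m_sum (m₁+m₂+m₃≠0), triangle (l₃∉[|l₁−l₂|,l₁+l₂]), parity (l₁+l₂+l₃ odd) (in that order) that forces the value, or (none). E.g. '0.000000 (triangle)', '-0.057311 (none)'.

-0.303018 (none)

m-sum 0 ✓  L=12 even ✓  4≤6≤6 ✓
Π(2lᵢ+1) = 11×3×13 = 429
triangle coeff Δ(5,1,6) = 1/858
Σ_t [0,0]: t=0:+1/14400 = 1/14400
(3j)²=6/143 [(5 1 6; 0 0 0)], sign=+1
Σ_t [0,0]: t=0:+1/725760 = 1/725760
(3j)²=5/78 [(5 1 6; 4 1 -5)], sign=-1
⇒ 4πI² = 15/13
I = (-1)√(15/13/(4π)) = -0.30301841
No selection rule forces the value: the integral is nonzero (none).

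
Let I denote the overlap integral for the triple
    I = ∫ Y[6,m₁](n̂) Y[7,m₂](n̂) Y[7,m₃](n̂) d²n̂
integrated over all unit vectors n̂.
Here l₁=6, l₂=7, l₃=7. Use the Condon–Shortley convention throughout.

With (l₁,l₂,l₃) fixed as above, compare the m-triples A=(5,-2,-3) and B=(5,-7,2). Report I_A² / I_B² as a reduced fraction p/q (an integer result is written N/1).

28/143

l's match ⇒ only the (l;m) 3-j factors differ between A and B.
A: triangle coeff Δ(6,7,7) = 1/2444321880; Σ_t [0,1]: t=0:+1/62208000 t=1:−1/49766400 = -1/248832000; (3j)²=21/20995 [(6 7 7; 5 -2 -3)], sign=-1
B: triangle coeff Δ(6,7,7) = 1/2444321880; Σ_t [0,0]: t=0:+1/3483648000 = 1/3483648000; (3j)²=33/6460 [(6 7 7; 5 -7 2)], sign=-1
I_A²/I_B² = (21/20995)/(33/6460) = 28/143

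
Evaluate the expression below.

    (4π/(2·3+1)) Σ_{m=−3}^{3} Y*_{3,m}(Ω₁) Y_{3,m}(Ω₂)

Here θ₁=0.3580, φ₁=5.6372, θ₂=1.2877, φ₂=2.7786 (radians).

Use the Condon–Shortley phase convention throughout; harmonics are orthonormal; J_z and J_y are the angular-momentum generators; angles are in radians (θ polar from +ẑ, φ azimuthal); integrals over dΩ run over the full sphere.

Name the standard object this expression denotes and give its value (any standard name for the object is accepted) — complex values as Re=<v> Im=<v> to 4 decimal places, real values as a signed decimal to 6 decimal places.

This sum is the spherical-harmonic addition theorem: it equals the Legendre polynomial P_l(cos γ) of the angle γ between the two directions.
Summing Y*_{l m}(θ₁,φ₁)·Y_{l m}(θ₂,φ₂) over m ∈ [−3, 3]; prefactor 4π/(2·3+1) = 1.795196:
  [-3]  conj(Y_{3,-3})(Ω₁) = -0.00644 - 0.01675j ; Y_{3,-3}(Ω₂) = -0.17116 - 0.32731j ; Δ = -0.00438 + 0.00498j
  [-2]  conj(Y_{3,-2})(Ω₁) = 0.03235 - 0.11299j ; Y_{3,-2}(Ω₂) = 0.19683 + 0.17473j ; Δ = 0.02611 - 0.01659j
  [-1]  conj(Y_{3,-1})(Ω₁) = 0.30619 - 0.23083j ; Y_{3,-1}(Ω₂) = 0.17692 + 0.06720j ; Δ = 0.06968 - 0.02026j
  [+0]  conj(Y_{3,0})(Ω₁) = 0.48446 + 0.00000j ; Y_{3,0}(Ω₂) = -0.27205 + 0.00000j ; Δ = -0.13180 + 0.00000j
  [+1]  conj(Y_{3,1})(Ω₁) = -0.30619 - 0.23083j ; Y_{3,1}(Ω₂) = -0.17692 + 0.06720j ; Δ = 0.06968 + 0.02026j
  [+2]  conj(Y_{3,2})(Ω₁) = 0.03235 + 0.11299j ; Y_{3,2}(Ω₂) = 0.19683 - 0.17473j ; Δ = 0.02611 + 0.01659j
  [+3]  conj(Y_{3,3})(Ω₁) = 0.00644 - 0.01675j ; Y_{3,3}(Ω₂) = 0.17116 - 0.32731j ; Δ = -0.00438 - 0.00498j
Σ over m = 0.05102 - 0.00000j; ×(4π/7) → 0.09160 - 0.00000j. Real part: 0.091596

Legendre polynomial (addition theorem), +0.091596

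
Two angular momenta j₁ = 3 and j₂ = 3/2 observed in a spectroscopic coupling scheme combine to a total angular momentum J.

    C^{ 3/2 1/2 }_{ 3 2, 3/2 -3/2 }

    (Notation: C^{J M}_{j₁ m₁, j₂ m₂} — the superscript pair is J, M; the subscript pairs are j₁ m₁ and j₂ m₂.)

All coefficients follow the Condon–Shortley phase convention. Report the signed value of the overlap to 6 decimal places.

+√(2/7) ≈ +0.534522

√[4·3!3!0!/7! · 5!1!0!3!2!1!] = √(288/7)
  +(−1)^0/∏(0,3,1,0,2,0)! = 1/12  (running 1/12)
⟨..|..⟩ = √(288/7)·(1/12) = +0.534522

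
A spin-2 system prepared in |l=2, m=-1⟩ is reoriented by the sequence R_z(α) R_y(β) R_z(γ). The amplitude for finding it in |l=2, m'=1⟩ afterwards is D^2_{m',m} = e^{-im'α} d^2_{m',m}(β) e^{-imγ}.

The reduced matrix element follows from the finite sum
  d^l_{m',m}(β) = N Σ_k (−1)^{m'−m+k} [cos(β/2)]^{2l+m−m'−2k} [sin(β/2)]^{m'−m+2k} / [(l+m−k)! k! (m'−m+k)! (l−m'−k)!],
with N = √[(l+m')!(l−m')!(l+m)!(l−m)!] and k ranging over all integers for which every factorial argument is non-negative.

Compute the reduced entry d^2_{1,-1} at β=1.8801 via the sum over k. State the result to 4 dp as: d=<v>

d=0.2551

d^2_{1,-1}(β=1.8801) via the finite sum:
With c≡cos(β/2)=0.589748 and s≡sin(β/2)=0.807588, N=[6·1·1·6]^{1/2}=6.000000
Admissible k: 0..1 (factorial args all ≥0)
  k=0: (−1)^2·6.0000/(2)·0.5897^2·0.8076^2 = +0.680508
  k=1: (−1)^3·6.0000/(6)·0.5897^0·0.8076^4 = -0.425362
d^2_{1,-1}(1.8801) = +0.680508 -0.425362 = +0.255146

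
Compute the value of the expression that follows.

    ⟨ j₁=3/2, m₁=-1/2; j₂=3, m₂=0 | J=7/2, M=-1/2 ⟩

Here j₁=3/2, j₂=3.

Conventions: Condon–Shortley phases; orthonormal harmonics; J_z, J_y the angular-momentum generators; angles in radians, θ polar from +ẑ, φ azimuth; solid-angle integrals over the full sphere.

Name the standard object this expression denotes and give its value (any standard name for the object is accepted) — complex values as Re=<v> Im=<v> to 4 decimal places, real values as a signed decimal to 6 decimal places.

This is a Clebsch–Gordan (vector-coupling) coefficient.
j₁+j₂−J=1  J+j₁−j₂=2  J−j₁+j₂=5  j₁+j₂+J+1=9
(j₁±m₁, j₂±m₂, J±M) = (1,2,3,3,3,4)
P² = 384/7
sum k=0..1:
  [0] +1/24 = 1/24
  [1] −1/12 = -1/12
S = -1/24
C² = P²·S² = 2/21 ; C = -0.308607

Clebsch–Gordan coefficient, −√(2/21) ≈ -0.308607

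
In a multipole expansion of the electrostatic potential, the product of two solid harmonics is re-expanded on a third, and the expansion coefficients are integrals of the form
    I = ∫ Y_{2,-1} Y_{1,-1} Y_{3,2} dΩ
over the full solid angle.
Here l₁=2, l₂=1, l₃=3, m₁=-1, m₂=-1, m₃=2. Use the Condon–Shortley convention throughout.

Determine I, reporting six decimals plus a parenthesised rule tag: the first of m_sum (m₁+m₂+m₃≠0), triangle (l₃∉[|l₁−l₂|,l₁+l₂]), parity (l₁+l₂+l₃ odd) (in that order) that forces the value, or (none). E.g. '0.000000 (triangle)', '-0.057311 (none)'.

m-sum 0 ✓  L=6 even ✓  1≤3≤3 ✓
Π(2lᵢ+1) = 5×3×7 = 105
triangle coeff Δ(2,1,3) = 1/105
Σ_t [0,0]: t=0:+1/4 = 1/4
(3j)²=3/35 [(2 1 3; 0 0 0)], sign=-1
Σ_t [0,0]: t=0:+1/12 = 1/12
(3j)²=2/21 [(2 1 3; -1 -1 2)], sign=-1
⇒ 4πI² = 6/7
I = (+1)√(6/7/(4π)) = 0.26116903
No selection rule forces the value: the integral is nonzero (none).

0.261169 (none)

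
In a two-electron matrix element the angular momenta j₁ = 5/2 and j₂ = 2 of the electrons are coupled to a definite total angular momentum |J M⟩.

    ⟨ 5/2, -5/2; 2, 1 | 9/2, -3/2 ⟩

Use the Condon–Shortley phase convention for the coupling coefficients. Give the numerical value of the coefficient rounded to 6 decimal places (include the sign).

+0.218218

triangle: 0!×5!×4!/10! = 2880/3628800
(j±m)!: 0!×5!×3!×1!×3!×6! = 3110400
prefactor² = (2J+1)×Δ×N² = 172800/7
  k=0: +1/(0!×0!×5!×3!×0!×1!) = 1/720
Σ = 1/720  ⇒  CG² = 172800/7×(1/720)² = 1/21
CG = +√(1/21) = +0.218218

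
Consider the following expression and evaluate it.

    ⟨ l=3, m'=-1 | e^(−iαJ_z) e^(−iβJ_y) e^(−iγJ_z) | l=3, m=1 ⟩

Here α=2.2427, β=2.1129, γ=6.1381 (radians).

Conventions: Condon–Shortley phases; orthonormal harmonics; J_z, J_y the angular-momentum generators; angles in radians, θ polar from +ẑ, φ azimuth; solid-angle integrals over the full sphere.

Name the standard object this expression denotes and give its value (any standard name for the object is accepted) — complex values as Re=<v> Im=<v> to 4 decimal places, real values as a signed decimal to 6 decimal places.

This is a Wigner D-matrix element — the rotation-matrix element ⟨l m'| R(α,β,γ) |l m⟩ in the angular-momentum basis.
D^3_{-1,1}(2.2427,2.1129,6.1381) = e^{-i·-1·2.2427}·d^3_{-1,1}(2.1129)·e^{-i·1·6.1381}. Compute d first:
Half-angle: c=0.491966, s=0.870614. N=√(2·24·24·2)=48.000000
Admissible k: 2..4 (factorial args all ≥0)
  k=2: (−1)^0·48.0000/(8)·0.4920^4·0.8706^2 = +0.266405
  k=3: (−1)^1·48.0000/(6)·0.4920^2·0.8706^4 = -1.112406
  k=4: (−1)^2·48.0000/(48)·0.4920^0·0.8706^6 = +0.435467
d^3_{-1,1}(2.1129) = +0.266405 -1.112406 +0.435467 = -0.410534
D = (-0.622477+0.782638i)·(-0.410534)·(+0.989494+0.144577i) = +0.299316-0.280978i

Wigner D-matrix element, Re=0.2993 Im=-0.2810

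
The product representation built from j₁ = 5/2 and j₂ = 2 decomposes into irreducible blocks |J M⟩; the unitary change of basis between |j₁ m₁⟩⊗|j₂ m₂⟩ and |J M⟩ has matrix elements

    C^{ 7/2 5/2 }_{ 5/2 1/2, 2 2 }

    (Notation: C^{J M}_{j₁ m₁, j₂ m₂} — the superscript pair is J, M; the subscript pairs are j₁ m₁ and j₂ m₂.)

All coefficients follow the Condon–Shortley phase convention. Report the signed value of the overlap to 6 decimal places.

j₁+j₂−J=1  J+j₁−j₂=4  J−j₁+j₂=3  j₁+j₂+J+1=9
(j₁±m₁, j₂±m₂, J±M) = (3,2,4,0,6,1)
P² = 4608/7
sum k=1..1:
  [1] −1/36 = -1/36
S = -1/36
C² = P²·S² = 32/63 ; C = -0.712697

-0.712697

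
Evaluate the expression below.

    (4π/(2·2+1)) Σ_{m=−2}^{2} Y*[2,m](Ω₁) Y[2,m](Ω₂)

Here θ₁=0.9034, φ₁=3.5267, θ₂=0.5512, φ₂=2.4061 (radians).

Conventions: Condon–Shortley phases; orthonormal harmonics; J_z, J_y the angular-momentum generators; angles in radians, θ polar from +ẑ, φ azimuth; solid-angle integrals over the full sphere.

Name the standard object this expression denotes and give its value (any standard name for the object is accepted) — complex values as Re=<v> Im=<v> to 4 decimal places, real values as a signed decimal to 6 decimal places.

This sum is the spherical-harmonic addition theorem: it equals the Legendre polynomial P_l(cos γ) of the angle γ between the two directions.
Addition theorem: P_2(cos γ) = (4π/5) Σ_m Y*_{lm}(Ω₁) Y_{lm}(Ω₂), m = −2…2:
  m=-2: (0.171040, 0.165923) × (0.010557, 0.105417) = (-0.015685, 0.019782)  (running Σ = (-0.015685, 0.019782))
  m=-1: (-0.348060, -0.141085) × (-0.255573, -0.231257) = (0.056328, 0.116549)  (running Σ = (0.040642, 0.136331))
  m=0: (0.047079, -0.000000) × (0.371274, 0.000000) = (0.017479, 0.000000)  (running Σ = (0.058121, 0.136331))
  m=1: (0.348060, -0.141085) × (0.255573, -0.231257) = (0.056328, -0.116549)  (running Σ = (0.114449, 0.019782))
  m=2: (0.171040, -0.165923) × (0.010557, -0.105417) = (-0.015685, -0.019782)  (running Σ = (0.098764, 0.000000))
Total Σ_m = (0.098764, 0.000000). Multiply by 2.513274: (0.248220, 0.000000). P_2(cos γ) = 0.248220

Legendre polynomial (addition theorem), +0.248220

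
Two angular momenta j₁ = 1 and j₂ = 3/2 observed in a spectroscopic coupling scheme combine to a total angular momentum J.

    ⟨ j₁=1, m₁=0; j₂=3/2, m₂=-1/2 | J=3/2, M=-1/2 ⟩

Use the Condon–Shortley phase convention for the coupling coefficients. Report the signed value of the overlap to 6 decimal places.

+0.258199

√[4·1!1!2!/5! · 1!1!1!2!1!2!] = √(4/15)
  +(−1)^0/∏(0,1,1,1,0,1)! = 1  (running 1)
  +(−1)^1/∏(1,0,0,0,1,2)! = -1/2  (running 1/2)
⟨..|..⟩ = √(4/15)·(1/2) = +0.258199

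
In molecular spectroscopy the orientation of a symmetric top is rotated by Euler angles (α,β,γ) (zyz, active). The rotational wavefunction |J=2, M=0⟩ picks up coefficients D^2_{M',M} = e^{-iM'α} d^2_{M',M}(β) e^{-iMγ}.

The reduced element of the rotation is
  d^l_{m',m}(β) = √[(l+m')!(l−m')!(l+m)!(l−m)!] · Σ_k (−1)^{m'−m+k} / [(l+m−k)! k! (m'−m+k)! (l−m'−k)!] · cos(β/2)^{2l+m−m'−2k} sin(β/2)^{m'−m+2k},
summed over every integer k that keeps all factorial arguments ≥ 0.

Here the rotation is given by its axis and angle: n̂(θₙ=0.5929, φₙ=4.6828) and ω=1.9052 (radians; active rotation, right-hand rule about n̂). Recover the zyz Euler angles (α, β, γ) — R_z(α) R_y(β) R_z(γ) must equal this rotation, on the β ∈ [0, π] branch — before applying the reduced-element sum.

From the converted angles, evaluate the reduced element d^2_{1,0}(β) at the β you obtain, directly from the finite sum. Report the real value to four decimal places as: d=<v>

d=-0.5812

Axis–angle → zyz. n̂ = (sinθₙcosφₙ, sinθₙsinφₙ, cosθₙ) = (-0.016531, -0.558524, +0.829324), ω = 1.9052.
R = I cosω + sinω [n̂]ₓ + (1−cosω) n̂n̂ᵀ gives
  R = [-0.327843, -0.771121, -0.545794; +0.795648, +0.086126, -0.599606; +0.509376, -0.630836, +0.585305]
β = atan2(√(R₁₃²+R₂₃²), R₃₃) = 0.945541; α = atan2(R₂₃, R₁₃) mod 2π = 3.973937; γ = atan2(R₃₂, −R₃₁) mod 2π = 4.033115
d^2_{1,0}(β=0.9455) via the finite sum:
c=cos(0.945541/2)=0.890310, s=sin(0.945541/2)=0.455354; N=√[6·1·2·2]=4.898979
The bounds max(0,m−m')=0 and min(l+m,l−m')=1 give 2 terms
  k=0: (−1)^1·4.8990/(2)·0.8903^3·0.4554^1 = -0.787135
  k=1: (−1)^2·4.8990/(2)·0.8903^1·0.4554^3 = +0.205904
d^2_{1,0}(0.9455) = -0.787135 +0.205904 = -0.581231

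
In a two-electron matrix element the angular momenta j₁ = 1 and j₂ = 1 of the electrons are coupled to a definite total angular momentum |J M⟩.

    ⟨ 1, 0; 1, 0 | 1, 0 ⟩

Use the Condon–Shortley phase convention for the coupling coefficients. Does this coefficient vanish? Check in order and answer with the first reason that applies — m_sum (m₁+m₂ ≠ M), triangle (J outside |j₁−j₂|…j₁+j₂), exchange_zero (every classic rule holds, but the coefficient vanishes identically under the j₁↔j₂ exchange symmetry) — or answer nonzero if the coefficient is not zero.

m-sum: m₁+m₂ = 0+0 = 0, M = 0  ✓
triangle: |j₁−j₂| = 0 ≤ J = 1 ≤ j₁+j₂ = 2  ✓
exchange: j₁=j₂ and m₁=m₂, and (−1)^(j₁+j₂−J) = (−1)^1 = −1 forces ⟨j₁m₁;j₂m₂|JM⟩ = −⟨j₂m₂;j₁m₁|JM⟩ = −⟨j₁m₁;j₂m₂|JM⟩ ⇒ the coefficient vanishes identically
Racah sum check: Σ_k collapses to 0 ⇒ CG = 0

exchange_zero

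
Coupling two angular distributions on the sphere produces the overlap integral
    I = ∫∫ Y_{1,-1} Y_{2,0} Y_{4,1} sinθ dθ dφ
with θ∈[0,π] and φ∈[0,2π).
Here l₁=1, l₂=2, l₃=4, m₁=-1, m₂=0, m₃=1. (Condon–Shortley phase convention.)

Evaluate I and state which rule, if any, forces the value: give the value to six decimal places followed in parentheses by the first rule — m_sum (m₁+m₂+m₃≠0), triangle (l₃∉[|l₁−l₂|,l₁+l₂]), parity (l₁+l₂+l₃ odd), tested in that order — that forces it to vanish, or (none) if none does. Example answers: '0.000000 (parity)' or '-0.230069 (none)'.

0.000000 (triangle)

l₃=4 ∉ [1,3] — triangle fails ⇒ I = 0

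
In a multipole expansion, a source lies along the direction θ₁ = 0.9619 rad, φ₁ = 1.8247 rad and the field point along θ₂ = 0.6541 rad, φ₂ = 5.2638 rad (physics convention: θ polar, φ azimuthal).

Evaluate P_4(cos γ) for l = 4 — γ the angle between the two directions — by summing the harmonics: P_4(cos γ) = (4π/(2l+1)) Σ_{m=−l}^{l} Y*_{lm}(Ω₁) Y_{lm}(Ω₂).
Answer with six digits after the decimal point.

Expand P_4 via completeness: Σ_{m} conj(Y_{4,m}) at Ω₁ times Y_{4,m} at Ω₂ —
  term(m=-4) = +0.004516-0.011281i   from Y*(Ω₁)=+0.105605+0.170260i, Y(Ω₂)=-0.035969-0.048833i
  term(m=-3) = -0.055472+0.068841i   from Y*(Ω₁)=+0.272706-0.285941i, Y(Ω₂)=-0.222967+0.018647i
  term(m=-2) = +0.101503-0.068702i   from Y*(Ω₁)=-0.253720-0.141191i, Y(Ω₂)=-0.190412+0.376739i
  term(m=-1) = +0.048480-0.014864i   from Y*(Ω₁)=+0.039585-0.152540i, Y(Ω₂)=+0.168569+0.274074i
  term(m=+0) = +0.069068+0.000000i   from Y*(Ω₁)=-0.324602-0.000000i, Y(Ω₂)=-0.212777+0.000000i
  term(m=+1) = +0.048480+0.014864i   from Y*(Ω₁)=-0.039585-0.152540i, Y(Ω₂)=-0.168569+0.274074i
  term(m=+2) = +0.101503+0.068702i   from Y*(Ω₁)=-0.253720+0.141191i, Y(Ω₂)=-0.190412-0.376739i
  term(m=+3) = -0.055472-0.068841i   from Y*(Ω₁)=-0.272706-0.285941i, Y(Ω₂)=+0.222967+0.018647i
  term(m=+4) = +0.004516+0.011281i   from Y*(Ω₁)=+0.105605-0.170260i, Y(Ω₂)=-0.035969+0.048833i
Accumulated sum +0.267121-0.000000i; after 4π/(2l+1) scaling, +0.372972-0.000000i ⇒ P_4 = 0.372972

0.372972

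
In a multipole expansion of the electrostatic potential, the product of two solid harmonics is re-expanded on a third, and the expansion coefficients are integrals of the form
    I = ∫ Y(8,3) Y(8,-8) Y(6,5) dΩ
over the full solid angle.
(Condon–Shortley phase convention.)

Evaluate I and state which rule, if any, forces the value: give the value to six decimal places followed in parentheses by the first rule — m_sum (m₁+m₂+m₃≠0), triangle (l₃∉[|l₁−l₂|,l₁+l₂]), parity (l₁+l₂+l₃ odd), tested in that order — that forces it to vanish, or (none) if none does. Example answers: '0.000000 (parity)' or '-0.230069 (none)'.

0.074165 (none)

Rules hold: Σm=0, L=22 even, 0≤6≤16.
N = 17·17·13 = 3757
Δ = 10!·6!·6!/23! = 1/13742520792
Racah Σ t=2..8: t=2:+1/41803776000 t=3:−1/435456000 t=4:+1/39813120 t=5:−1/18662400 t=6:+1/39813120 t=7:−1/435456000 t=8:+1/41803776000 = -11/1393459200
⇒ 3j(8 8 6; 0 0 0)² = 600/96577, sgn -1
Racah Σ t=0..0: t=0:+1/313528320000 = 1/313528320000
⇒ 3j(8 8 6; 3 -8 5)² = 22/7429, sgn -1
4πI² = N·(3j₀)²·(3jₘ)² = 13200/190969
I = +1·√(0.0691212/4π) = 0.07416527
No selection rule forces the value: the integral is nonzero (none).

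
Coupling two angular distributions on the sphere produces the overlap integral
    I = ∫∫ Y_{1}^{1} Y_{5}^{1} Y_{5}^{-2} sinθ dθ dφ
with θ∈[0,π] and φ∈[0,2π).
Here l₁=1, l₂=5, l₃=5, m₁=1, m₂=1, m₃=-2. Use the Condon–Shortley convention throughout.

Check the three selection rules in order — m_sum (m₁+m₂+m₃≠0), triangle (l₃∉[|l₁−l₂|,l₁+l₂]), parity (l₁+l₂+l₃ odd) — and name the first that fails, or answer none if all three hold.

m₁+m₂+m₃ = 1 + 1 − 2 = 0  ✓
triangle: |1−5|=4 ≤ l₃=5 ≤ 1+5=6  ✓
parity: l₁+l₂+l₃ = 11 is odd  ✗

parity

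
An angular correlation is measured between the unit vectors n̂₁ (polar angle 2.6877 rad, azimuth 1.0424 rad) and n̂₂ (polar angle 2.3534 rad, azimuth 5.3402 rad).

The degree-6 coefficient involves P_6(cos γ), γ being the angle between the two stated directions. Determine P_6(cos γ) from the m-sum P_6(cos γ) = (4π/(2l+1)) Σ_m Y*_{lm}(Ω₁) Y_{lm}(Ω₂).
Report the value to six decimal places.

Summing Y*_{l m}(θ₁,φ₁)·Y_{l m}(θ₂,φ₂) over m ∈ [−6, 6]; prefactor 4π/(2·6+1) = 0.966644:
  m=-6: (0.003431, -0.000099) × (0.049786, -0.035941) = (0.000167, -0.000128)  (running Σ = (0.000167, -0.000128))
  m=-5: (-0.011677, 0.021395) × (-0.000537, 0.211522) = (-0.004519, -0.002482)  (running Σ = (-0.004352, -0.002610))
  m=-4: (-0.053710, -0.089038) × (-0.325638, -0.237601) = (-0.003665, 0.041756)  (running Σ = (-0.008018, 0.039146))
  m=-3: (0.290407, -0.004180) × (0.384754, -0.124367) = (0.111215, -0.037725)  (running Σ = (0.103198, 0.001421))
  m=-2: (-0.246030, 0.435740) × (-0.010576, 0.032437) = (-0.011532, -0.012589)  (running Σ = (0.091666, -0.011168))
  m=-1: (-0.188134, -0.322278) × (0.212716, 0.293091) = (0.054437, -0.123694)  (running Σ = (0.146103, -0.134862))
  m=0: (-0.252284, -0.000000) × (-0.144433, 0.000000) = (0.036438, 0.000000)  (running Σ = (0.182542, -0.134862))
  m=1: (0.188134, -0.322278) × (-0.212716, 0.293091) = (0.054437, 0.123694)  (running Σ = (0.236979, -0.011168))
  m=2: (-0.246030, -0.435740) × (-0.010576, -0.032437) = (-0.011532, 0.012589)  (running Σ = (0.225447, 0.001421))
  m=3: (-0.290407, -0.004180) × (-0.384754, -0.124367) = (0.111215, 0.037725)  (running Σ = (0.336662, 0.039146))
  m=4: (-0.053710, 0.089038) × (-0.325638, 0.237601) = (-0.003665, -0.041756)  (running Σ = (0.332997, -0.002610))
  m=5: (0.011677, 0.021395) × (0.000537, 0.211522) = (-0.004519, 0.002482)  (running Σ = (0.328478, -0.000128))
  m=6: (0.003431, 0.000099) × (0.049786, 0.035941) = (0.000167, 0.000128)  (running Σ = (0.328645, 0.000000))
Total Σ_m = (0.328645, 0.000000). Multiply by 0.966644: (0.317683, 0.000000). P_6(cos γ) = 0.317683

0.317683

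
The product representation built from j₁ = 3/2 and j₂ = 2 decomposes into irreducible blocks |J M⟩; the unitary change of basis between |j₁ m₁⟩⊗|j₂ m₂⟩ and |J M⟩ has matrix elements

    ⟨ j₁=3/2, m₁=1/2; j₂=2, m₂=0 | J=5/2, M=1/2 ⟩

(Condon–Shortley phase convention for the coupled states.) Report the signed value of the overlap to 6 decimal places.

+0.292770  (= +√(3/35))

√[6·1!2!3!/7! · 2!1!2!2!3!2!] = √(48/35)
  +(−1)^0/∏(0,1,1,2,1,1)! = 1/2  (running 1/2)
  +(−1)^1/∏(1,0,0,1,2,2)! = -1/4  (running 1/4)
⟨..|..⟩ = √(48/35)·(1/4) = +0.292770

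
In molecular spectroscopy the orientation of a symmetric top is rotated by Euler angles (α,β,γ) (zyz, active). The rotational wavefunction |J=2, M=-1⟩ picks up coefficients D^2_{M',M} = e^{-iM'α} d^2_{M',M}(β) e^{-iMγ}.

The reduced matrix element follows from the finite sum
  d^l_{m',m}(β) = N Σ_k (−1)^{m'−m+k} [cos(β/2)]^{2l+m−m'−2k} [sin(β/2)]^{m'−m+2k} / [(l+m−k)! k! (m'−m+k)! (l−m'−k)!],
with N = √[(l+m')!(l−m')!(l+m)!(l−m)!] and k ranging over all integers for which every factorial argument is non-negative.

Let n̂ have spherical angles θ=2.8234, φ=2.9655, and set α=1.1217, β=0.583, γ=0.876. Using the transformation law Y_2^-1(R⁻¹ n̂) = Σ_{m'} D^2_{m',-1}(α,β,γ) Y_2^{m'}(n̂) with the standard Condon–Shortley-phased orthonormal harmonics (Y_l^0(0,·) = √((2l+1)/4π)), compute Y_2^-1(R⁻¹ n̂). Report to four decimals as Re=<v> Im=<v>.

Need the full column D^2_{m',-1} for m'=−2..2 at α=1.1217, β=0.5830, γ=0.8760.
cos(β/2)=0.957814, sin(β/2)=0.287389
d^2_{-2,-1}: single k=1 term ⇒ +0.505061;  D = -0.504937+0.011208i
d^2_{-1,-1}: k∈[0..1] ⇒ +0.841636 -0.227313 = +0.614323;  D = -0.254363+0.559189i
d^2_{0,-1}: k∈[0..1] ⇒ -0.618571 +0.055689 = -0.562882;  D = -0.360373-0.432397i
d^2_{1,-1}: k∈[0..1] ⇒ +0.227313 -0.006822 = +0.220492;  D = +0.213870-0.053631i
d^2_{2,-1}: single k=0 term ⇒ -0.045470;  D = -0.009185+0.044532i
Y_2^{m'}(θ=2.8234,φ=2.9655) and Σ D·Y over m':
  (-0.5049+0.0112i)·(+0.0355+0.0130i)  (-0.2544+0.5592i)·(+0.2260+0.0402i)  (-0.3604-0.4324i)·(+0.5382+0.0000i)  (+0.2139-0.0536i)·(-0.2260+0.0402i)  (-0.0092+0.0445i)·(+0.0355-0.0130i)
Y_2^-1(R⁻¹ n̂) = -0.337910-0.100318i

Re=-0.3379 Im=-0.1003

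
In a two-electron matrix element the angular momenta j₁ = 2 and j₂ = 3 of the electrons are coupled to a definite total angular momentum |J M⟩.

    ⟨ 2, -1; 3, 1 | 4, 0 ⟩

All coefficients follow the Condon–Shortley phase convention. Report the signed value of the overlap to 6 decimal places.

triangle: 1!*3!*5!/10! = 720/3628800
(j±m)!: 1!*3!*4!*2!*4!*4! = 165888
prefactor² = (2J+1)*Δ*N² = 10368/35
  k=0: +1/(0!*1!*3!*4!*0!*1!) = 1/144
  k=1: −1/(1!*0!*2!*3!*1!*2!) = -1/24
Σ = -5/144  ⇒  CG² = 10368/35*(-5/144)² = 5/14
CG = −√(5/14) = -0.597614

-0.597614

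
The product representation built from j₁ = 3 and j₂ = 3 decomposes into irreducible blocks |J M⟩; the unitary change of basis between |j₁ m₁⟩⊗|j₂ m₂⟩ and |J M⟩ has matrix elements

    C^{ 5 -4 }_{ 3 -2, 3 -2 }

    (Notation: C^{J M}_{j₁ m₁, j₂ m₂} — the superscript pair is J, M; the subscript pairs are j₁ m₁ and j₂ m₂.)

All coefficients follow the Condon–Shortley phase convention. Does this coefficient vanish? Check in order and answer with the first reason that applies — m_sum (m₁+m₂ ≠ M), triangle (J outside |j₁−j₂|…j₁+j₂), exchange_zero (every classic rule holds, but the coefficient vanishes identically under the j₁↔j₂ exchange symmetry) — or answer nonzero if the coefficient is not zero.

exchange_zero

m-sum: m₁+m₂ = -2+(-2) = -4, M = -4  ✓
triangle: |j₁−j₂| = 0 ≤ J = 5 ≤ j₁+j₂ = 6  ✓
exchange: j₁=j₂ and m₁=m₂, and (−1)^(j₁+j₂−J) = (−1)^1 = −1 forces ⟨j₁m₁;j₂m₂|JM⟩ = −⟨j₂m₂;j₁m₁|JM⟩ = −⟨j₁m₁;j₂m₂|JM⟩ ⇒ the coefficient vanishes identically
Racah sum check: Σ_k collapses to 0 ⇒ CG = 0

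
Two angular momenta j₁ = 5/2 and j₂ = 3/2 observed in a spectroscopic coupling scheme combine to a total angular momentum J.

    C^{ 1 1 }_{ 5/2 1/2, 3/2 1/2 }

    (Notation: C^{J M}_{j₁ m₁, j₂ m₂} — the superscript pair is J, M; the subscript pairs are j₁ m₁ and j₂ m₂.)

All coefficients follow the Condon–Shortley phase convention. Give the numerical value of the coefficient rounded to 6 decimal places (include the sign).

+0.387298

√[3·3!2!0!/6! · 3!2!2!1!2!0!] = √(12/5)
  +(−1)^2/∏(2,1,0,0,2,0)! = 1/4  (running 1/4)
⟨..|..⟩ = √(12/5)·(1/4) = +0.387298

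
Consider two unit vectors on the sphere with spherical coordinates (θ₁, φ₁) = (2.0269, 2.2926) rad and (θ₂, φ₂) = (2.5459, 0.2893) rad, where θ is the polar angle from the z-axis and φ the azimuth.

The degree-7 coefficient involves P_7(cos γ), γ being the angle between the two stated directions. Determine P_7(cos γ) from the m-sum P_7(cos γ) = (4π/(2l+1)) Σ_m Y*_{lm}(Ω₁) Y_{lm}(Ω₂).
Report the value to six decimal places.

-0.268172

Addition theorem: P_7(cos γ) = (4π/15) Σ_m Y*_{lm}(Ω₁) Y_{lm}(Ω₂), m = −7…7:
  m=-7: (-0.221585-0.078442i) × (-0.003841-0.007866i) = +0.000234+0.002044i  (running Σ = +0.000234+0.002044i)
  m=-6: (-0.160678-0.400462i) × (+0.007937+0.047664i) = +0.017812-0.010837i  (running Σ = +0.018047-0.008793i)
  m=-5: (+0.146762-0.290772i) × (+0.020003-0.160098i) = -0.043616-0.029313i  (running Σ = -0.025570-0.038105i)
  m=-4: (-0.097144+0.025258i) × (-0.142937+0.325660i) = +0.005660-0.035246i  (running Σ = -0.019910-0.073351i)
  m=-3: (-0.293247-0.198311i) × (+0.314717-0.371456i) = -0.165954+0.046517i  (running Σ = -0.185864-0.026835i)
  m=-2: (-0.006750-0.052782i) × (-0.230932+0.150838i) = +0.009520+0.011171i  (running Σ = -0.176343-0.015664i)
  m=-1: (-0.215687+0.245026i) × (-0.236708+0.070456i) = +0.033791-0.073196i  (running Σ = -0.142552-0.088860i)
  m=0: (-0.095055-0.000000i) × (+0.368237+0.000000i) = -0.035003-0.000000i  (running Σ = -0.177555-0.088860i)
  m=1: (+0.215687+0.245026i) × (+0.236708+0.070456i) = +0.033791+0.073196i  (running Σ = -0.143763-0.015664i)
  m=2: (-0.006750+0.052782i) × (-0.230932-0.150838i) = +0.009520-0.011171i  (running Σ = -0.134243-0.026835i)
  m=3: (+0.293247-0.198311i) × (-0.314717-0.371456i) = -0.165954-0.046517i  (running Σ = -0.300197-0.073351i)
  m=4: (-0.097144-0.025258i) × (-0.142937-0.325660i) = +0.005660+0.035246i  (running Σ = -0.294537-0.038105i)
  m=5: (-0.146762-0.290772i) × (-0.020003-0.160098i) = -0.043616+0.029313i  (running Σ = -0.338153-0.008793i)
  m=6: (-0.160678+0.400462i) × (+0.007937-0.047664i) = +0.017812+0.010837i  (running Σ = -0.320341+0.002044i)
  m=7: (+0.221585-0.078442i) × (+0.003841-0.007866i) = +0.000234-0.002044i  (running Σ = -0.320107-0.000000i)
Total Σ_m = -0.320107-0.000000i. Multiply by 0.837758: -0.268172-0.000000i. P_7(cos γ) = -0.268172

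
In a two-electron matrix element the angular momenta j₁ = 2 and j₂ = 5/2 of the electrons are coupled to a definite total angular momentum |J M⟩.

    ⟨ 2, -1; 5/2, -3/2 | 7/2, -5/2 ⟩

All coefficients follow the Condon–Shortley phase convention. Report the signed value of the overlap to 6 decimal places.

j₁+j₂−J=1  J+j₁−j₂=3  J−j₁+j₂=4  j₁+j₂+J+1=9
(j₁±m₁, j₂±m₂, J±M) = (1,3,1,4,1,6)
P² = 2304/7
sum k=0..1:
  [0] +1/36 = 1/36
  [1] −1/48 = -1/48
S = 1/144
C² = P²·S² = 1/63 ; C = +0.125988

+√(1/63) = +0.125988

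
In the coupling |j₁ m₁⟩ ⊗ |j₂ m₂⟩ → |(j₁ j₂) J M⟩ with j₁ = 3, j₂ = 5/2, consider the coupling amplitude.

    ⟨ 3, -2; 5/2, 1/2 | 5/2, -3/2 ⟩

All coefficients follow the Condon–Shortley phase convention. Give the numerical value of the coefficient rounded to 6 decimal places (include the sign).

triangle: 3!×3!×2!/9! = 72/362880
(j±m)!: 1!×5!×3!×2!×1!×4! = 34560
prefactor² = (2J+1)×Δ×N² = 288/7
  k=2: +1/(2!×1!×3!×1!×0!×1!) = 1/12
  k=3: −1/(3!×0!×2!×0!×1!×2!) = -1/24
Σ = 1/24  ⇒  CG² = 288/7×(1/24)² = 1/14
CG = +√(1/14) = +0.267261

+0.267261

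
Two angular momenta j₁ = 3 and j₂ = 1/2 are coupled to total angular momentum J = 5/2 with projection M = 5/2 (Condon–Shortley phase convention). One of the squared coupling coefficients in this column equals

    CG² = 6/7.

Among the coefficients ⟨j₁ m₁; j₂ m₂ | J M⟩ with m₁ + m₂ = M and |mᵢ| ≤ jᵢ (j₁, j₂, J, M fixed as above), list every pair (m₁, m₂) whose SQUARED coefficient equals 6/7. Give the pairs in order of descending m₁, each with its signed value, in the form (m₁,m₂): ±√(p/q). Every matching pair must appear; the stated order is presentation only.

(3,-1/2): +√(6/7)

Admissible pairs with m₁+m₂ = M = 5/2: (2,1/2), (3,-1/2)
  (m₁,m₂)=(3,-1/2): CG² = 6/7, CG = +√(6/7)   ← matches the target
  (m₁,m₂)=(2,1/2): CG² = 1/7, CG = −√(1/7)
Pairs with CG² = 6/7: (3,-1/2): +√(6/7)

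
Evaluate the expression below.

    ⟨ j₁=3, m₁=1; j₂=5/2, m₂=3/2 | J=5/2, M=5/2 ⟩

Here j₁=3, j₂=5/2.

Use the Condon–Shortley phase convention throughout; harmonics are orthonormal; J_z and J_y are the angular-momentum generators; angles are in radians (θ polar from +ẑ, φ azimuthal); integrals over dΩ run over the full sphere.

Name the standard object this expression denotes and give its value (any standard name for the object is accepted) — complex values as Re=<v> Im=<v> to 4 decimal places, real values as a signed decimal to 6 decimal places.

Clebsch–Gordan coefficient, +√(2/7) ≈ +0.534522

This is a Clebsch–Gordan (vector-coupling) coefficient.
j₁+j₂−J=3  J+j₁−j₂=3  J−j₁+j₂=2  j₁+j₂+J+1=9
(j₁±m₁, j₂±m₂, J±M) = (4,2,4,1,5,0)
P² = 1152/7
sum k=2..2:
  [2] +1/24 = 1/24
S = 1/24
C² = P²·S² = 2/7 ; C = +0.534522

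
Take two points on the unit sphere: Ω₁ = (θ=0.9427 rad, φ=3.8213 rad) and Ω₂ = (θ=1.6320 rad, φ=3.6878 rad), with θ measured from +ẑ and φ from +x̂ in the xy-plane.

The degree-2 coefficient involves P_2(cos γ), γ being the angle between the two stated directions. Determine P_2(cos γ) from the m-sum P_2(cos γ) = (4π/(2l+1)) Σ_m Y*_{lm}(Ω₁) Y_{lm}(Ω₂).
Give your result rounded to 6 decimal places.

0.376702

Summing Y*_{l m}(θ₁,φ₁)·Y_{l m}(θ₂,φ₂) over m ∈ [−2, 2]; prefactor 4π/(2·2+1) = 2.513274:
  term(m=-2) = (0.093875, 0.025678)   from Y*(Ω₁)=(0.053061, 0.247272), Y(Ω₂)=(0.177153, -0.341629)
  term(m=-1) = (-0.017170, -0.002306)   from Y*(Ω₁)=(-0.285682, -0.230882), Y(Ω₂)=(0.040302, -0.024500)
  term(m=+0) = (-0.003525, 0.000000)   from Y*(Ω₁)=(0.011304, -0.000000), Y(Ω₂)=(-0.311852, 0.000000)
  term(m=+1) = (-0.017170, 0.002306)   from Y*(Ω₁)=(0.285682, -0.230882), Y(Ω₂)=(-0.040302, -0.024500)
  term(m=+2) = (0.093875, -0.025678)   from Y*(Ω₁)=(0.053061, -0.247272), Y(Ω₂)=(0.177153, 0.341629)
Σ over m = (0.149885, 0.000000); ×(4π/5) → (0.376702, 0.000000). Real part: 0.376702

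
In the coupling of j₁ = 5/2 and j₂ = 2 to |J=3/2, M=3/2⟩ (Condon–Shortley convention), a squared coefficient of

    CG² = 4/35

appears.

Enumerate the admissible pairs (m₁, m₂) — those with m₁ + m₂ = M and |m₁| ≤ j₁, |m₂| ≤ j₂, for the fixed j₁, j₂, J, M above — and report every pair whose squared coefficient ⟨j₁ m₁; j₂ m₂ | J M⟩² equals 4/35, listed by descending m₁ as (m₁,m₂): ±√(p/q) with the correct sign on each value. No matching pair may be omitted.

(-1/2,2): −√(4/35)

Admissible pairs with m₁+m₂ = M = 3/2: (-1/2,2), (1/2,1), (3/2,0), (5/2,-1)
  (m₁,m₂)=(5/2,-1): CG² = 2/7, CG = +√(2/7)
  (m₁,m₂)=(3/2,0): CG² = 12/35, CG = −√(12/35)
  (m₁,m₂)=(1/2,1): CG² = 9/35, CG = +√(9/35)
  (m₁,m₂)=(-1/2,2): CG² = 4/35, CG = −√(4/35)   ← matches the target
Pairs with CG² = 4/35: (-1/2,2): −√(4/35)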